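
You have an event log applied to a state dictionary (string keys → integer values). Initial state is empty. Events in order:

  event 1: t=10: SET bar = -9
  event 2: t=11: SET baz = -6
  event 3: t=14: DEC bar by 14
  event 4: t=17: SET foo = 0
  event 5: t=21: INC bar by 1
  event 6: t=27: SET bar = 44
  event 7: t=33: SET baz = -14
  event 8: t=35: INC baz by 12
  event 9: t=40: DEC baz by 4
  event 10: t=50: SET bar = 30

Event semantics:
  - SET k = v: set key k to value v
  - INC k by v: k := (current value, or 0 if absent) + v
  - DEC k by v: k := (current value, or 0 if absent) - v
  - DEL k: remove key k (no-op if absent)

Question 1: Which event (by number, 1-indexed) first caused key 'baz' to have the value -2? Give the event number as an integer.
Answer: 8

Derivation:
Looking for first event where baz becomes -2:
  event 2: baz = -6
  event 3: baz = -6
  event 4: baz = -6
  event 5: baz = -6
  event 6: baz = -6
  event 7: baz = -14
  event 8: baz -14 -> -2  <-- first match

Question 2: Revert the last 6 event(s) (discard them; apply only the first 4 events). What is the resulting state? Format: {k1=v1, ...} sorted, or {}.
Answer: {bar=-23, baz=-6, foo=0}

Derivation:
Keep first 4 events (discard last 6):
  after event 1 (t=10: SET bar = -9): {bar=-9}
  after event 2 (t=11: SET baz = -6): {bar=-9, baz=-6}
  after event 3 (t=14: DEC bar by 14): {bar=-23, baz=-6}
  after event 4 (t=17: SET foo = 0): {bar=-23, baz=-6, foo=0}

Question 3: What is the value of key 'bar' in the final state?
Answer: 30

Derivation:
Track key 'bar' through all 10 events:
  event 1 (t=10: SET bar = -9): bar (absent) -> -9
  event 2 (t=11: SET baz = -6): bar unchanged
  event 3 (t=14: DEC bar by 14): bar -9 -> -23
  event 4 (t=17: SET foo = 0): bar unchanged
  event 5 (t=21: INC bar by 1): bar -23 -> -22
  event 6 (t=27: SET bar = 44): bar -22 -> 44
  event 7 (t=33: SET baz = -14): bar unchanged
  event 8 (t=35: INC baz by 12): bar unchanged
  event 9 (t=40: DEC baz by 4): bar unchanged
  event 10 (t=50: SET bar = 30): bar 44 -> 30
Final: bar = 30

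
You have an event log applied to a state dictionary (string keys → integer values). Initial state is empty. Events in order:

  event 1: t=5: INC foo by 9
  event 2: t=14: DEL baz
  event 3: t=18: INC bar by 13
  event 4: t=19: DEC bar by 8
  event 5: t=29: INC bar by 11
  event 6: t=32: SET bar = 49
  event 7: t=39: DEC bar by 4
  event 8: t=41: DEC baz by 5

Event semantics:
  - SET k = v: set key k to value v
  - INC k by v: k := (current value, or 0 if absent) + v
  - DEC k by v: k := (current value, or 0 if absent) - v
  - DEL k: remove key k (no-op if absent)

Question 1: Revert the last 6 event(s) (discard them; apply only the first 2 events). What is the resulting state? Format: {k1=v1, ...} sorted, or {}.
Keep first 2 events (discard last 6):
  after event 1 (t=5: INC foo by 9): {foo=9}
  after event 2 (t=14: DEL baz): {foo=9}

Answer: {foo=9}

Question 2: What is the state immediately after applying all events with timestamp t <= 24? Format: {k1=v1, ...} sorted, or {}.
Answer: {bar=5, foo=9}

Derivation:
Apply events with t <= 24 (4 events):
  after event 1 (t=5: INC foo by 9): {foo=9}
  after event 2 (t=14: DEL baz): {foo=9}
  after event 3 (t=18: INC bar by 13): {bar=13, foo=9}
  after event 4 (t=19: DEC bar by 8): {bar=5, foo=9}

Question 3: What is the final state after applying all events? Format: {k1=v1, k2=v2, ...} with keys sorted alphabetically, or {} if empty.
  after event 1 (t=5: INC foo by 9): {foo=9}
  after event 2 (t=14: DEL baz): {foo=9}
  after event 3 (t=18: INC bar by 13): {bar=13, foo=9}
  after event 4 (t=19: DEC bar by 8): {bar=5, foo=9}
  after event 5 (t=29: INC bar by 11): {bar=16, foo=9}
  after event 6 (t=32: SET bar = 49): {bar=49, foo=9}
  after event 7 (t=39: DEC bar by 4): {bar=45, foo=9}
  after event 8 (t=41: DEC baz by 5): {bar=45, baz=-5, foo=9}

Answer: {bar=45, baz=-5, foo=9}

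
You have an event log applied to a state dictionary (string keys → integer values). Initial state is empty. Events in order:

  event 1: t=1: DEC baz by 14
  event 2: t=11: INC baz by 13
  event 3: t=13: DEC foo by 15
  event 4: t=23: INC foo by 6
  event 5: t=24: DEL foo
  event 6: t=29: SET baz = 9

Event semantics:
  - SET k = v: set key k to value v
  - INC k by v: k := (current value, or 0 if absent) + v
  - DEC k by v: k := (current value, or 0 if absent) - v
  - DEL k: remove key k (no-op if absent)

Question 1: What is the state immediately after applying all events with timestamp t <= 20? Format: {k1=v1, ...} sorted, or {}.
Answer: {baz=-1, foo=-15}

Derivation:
Apply events with t <= 20 (3 events):
  after event 1 (t=1: DEC baz by 14): {baz=-14}
  after event 2 (t=11: INC baz by 13): {baz=-1}
  after event 3 (t=13: DEC foo by 15): {baz=-1, foo=-15}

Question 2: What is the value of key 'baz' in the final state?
Track key 'baz' through all 6 events:
  event 1 (t=1: DEC baz by 14): baz (absent) -> -14
  event 2 (t=11: INC baz by 13): baz -14 -> -1
  event 3 (t=13: DEC foo by 15): baz unchanged
  event 4 (t=23: INC foo by 6): baz unchanged
  event 5 (t=24: DEL foo): baz unchanged
  event 6 (t=29: SET baz = 9): baz -1 -> 9
Final: baz = 9

Answer: 9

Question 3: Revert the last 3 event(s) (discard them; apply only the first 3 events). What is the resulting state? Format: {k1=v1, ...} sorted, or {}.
Keep first 3 events (discard last 3):
  after event 1 (t=1: DEC baz by 14): {baz=-14}
  after event 2 (t=11: INC baz by 13): {baz=-1}
  after event 3 (t=13: DEC foo by 15): {baz=-1, foo=-15}

Answer: {baz=-1, foo=-15}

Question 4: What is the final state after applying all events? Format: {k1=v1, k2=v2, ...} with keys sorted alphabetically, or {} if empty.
Answer: {baz=9}

Derivation:
  after event 1 (t=1: DEC baz by 14): {baz=-14}
  after event 2 (t=11: INC baz by 13): {baz=-1}
  after event 3 (t=13: DEC foo by 15): {baz=-1, foo=-15}
  after event 4 (t=23: INC foo by 6): {baz=-1, foo=-9}
  after event 5 (t=24: DEL foo): {baz=-1}
  after event 6 (t=29: SET baz = 9): {baz=9}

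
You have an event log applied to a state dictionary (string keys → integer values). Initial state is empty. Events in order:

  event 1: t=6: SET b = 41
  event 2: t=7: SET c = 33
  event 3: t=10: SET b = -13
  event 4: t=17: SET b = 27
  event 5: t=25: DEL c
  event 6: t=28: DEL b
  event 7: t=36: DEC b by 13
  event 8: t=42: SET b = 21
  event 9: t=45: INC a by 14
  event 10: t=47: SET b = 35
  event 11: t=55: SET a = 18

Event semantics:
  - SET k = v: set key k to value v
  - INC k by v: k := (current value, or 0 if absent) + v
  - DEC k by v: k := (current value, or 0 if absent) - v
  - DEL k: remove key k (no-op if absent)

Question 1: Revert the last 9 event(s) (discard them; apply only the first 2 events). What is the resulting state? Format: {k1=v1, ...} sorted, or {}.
Keep first 2 events (discard last 9):
  after event 1 (t=6: SET b = 41): {b=41}
  after event 2 (t=7: SET c = 33): {b=41, c=33}

Answer: {b=41, c=33}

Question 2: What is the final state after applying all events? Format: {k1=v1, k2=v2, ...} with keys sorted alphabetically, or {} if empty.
  after event 1 (t=6: SET b = 41): {b=41}
  after event 2 (t=7: SET c = 33): {b=41, c=33}
  after event 3 (t=10: SET b = -13): {b=-13, c=33}
  after event 4 (t=17: SET b = 27): {b=27, c=33}
  after event 5 (t=25: DEL c): {b=27}
  after event 6 (t=28: DEL b): {}
  after event 7 (t=36: DEC b by 13): {b=-13}
  after event 8 (t=42: SET b = 21): {b=21}
  after event 9 (t=45: INC a by 14): {a=14, b=21}
  after event 10 (t=47: SET b = 35): {a=14, b=35}
  after event 11 (t=55: SET a = 18): {a=18, b=35}

Answer: {a=18, b=35}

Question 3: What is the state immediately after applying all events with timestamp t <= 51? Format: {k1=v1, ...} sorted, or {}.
Apply events with t <= 51 (10 events):
  after event 1 (t=6: SET b = 41): {b=41}
  after event 2 (t=7: SET c = 33): {b=41, c=33}
  after event 3 (t=10: SET b = -13): {b=-13, c=33}
  after event 4 (t=17: SET b = 27): {b=27, c=33}
  after event 5 (t=25: DEL c): {b=27}
  after event 6 (t=28: DEL b): {}
  after event 7 (t=36: DEC b by 13): {b=-13}
  after event 8 (t=42: SET b = 21): {b=21}
  after event 9 (t=45: INC a by 14): {a=14, b=21}
  after event 10 (t=47: SET b = 35): {a=14, b=35}

Answer: {a=14, b=35}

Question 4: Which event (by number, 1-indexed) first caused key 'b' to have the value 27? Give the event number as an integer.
Answer: 4

Derivation:
Looking for first event where b becomes 27:
  event 1: b = 41
  event 2: b = 41
  event 3: b = -13
  event 4: b -13 -> 27  <-- first match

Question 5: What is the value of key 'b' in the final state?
Track key 'b' through all 11 events:
  event 1 (t=6: SET b = 41): b (absent) -> 41
  event 2 (t=7: SET c = 33): b unchanged
  event 3 (t=10: SET b = -13): b 41 -> -13
  event 4 (t=17: SET b = 27): b -13 -> 27
  event 5 (t=25: DEL c): b unchanged
  event 6 (t=28: DEL b): b 27 -> (absent)
  event 7 (t=36: DEC b by 13): b (absent) -> -13
  event 8 (t=42: SET b = 21): b -13 -> 21
  event 9 (t=45: INC a by 14): b unchanged
  event 10 (t=47: SET b = 35): b 21 -> 35
  event 11 (t=55: SET a = 18): b unchanged
Final: b = 35

Answer: 35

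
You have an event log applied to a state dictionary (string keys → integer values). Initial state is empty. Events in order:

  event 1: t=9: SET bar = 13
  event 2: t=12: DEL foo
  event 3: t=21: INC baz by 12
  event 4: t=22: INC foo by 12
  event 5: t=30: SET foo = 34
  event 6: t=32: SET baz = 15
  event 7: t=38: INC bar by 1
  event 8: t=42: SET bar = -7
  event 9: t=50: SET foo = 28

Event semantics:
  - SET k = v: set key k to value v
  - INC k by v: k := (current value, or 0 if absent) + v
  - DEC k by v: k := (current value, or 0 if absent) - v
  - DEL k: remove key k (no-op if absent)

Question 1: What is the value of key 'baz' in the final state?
Answer: 15

Derivation:
Track key 'baz' through all 9 events:
  event 1 (t=9: SET bar = 13): baz unchanged
  event 2 (t=12: DEL foo): baz unchanged
  event 3 (t=21: INC baz by 12): baz (absent) -> 12
  event 4 (t=22: INC foo by 12): baz unchanged
  event 5 (t=30: SET foo = 34): baz unchanged
  event 6 (t=32: SET baz = 15): baz 12 -> 15
  event 7 (t=38: INC bar by 1): baz unchanged
  event 8 (t=42: SET bar = -7): baz unchanged
  event 9 (t=50: SET foo = 28): baz unchanged
Final: baz = 15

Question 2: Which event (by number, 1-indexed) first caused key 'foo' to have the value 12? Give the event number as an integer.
Answer: 4

Derivation:
Looking for first event where foo becomes 12:
  event 4: foo (absent) -> 12  <-- first match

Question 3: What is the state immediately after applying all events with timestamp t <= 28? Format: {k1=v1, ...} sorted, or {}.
Apply events with t <= 28 (4 events):
  after event 1 (t=9: SET bar = 13): {bar=13}
  after event 2 (t=12: DEL foo): {bar=13}
  after event 3 (t=21: INC baz by 12): {bar=13, baz=12}
  after event 4 (t=22: INC foo by 12): {bar=13, baz=12, foo=12}

Answer: {bar=13, baz=12, foo=12}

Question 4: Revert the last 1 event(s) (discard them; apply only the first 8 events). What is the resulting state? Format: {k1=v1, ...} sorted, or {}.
Answer: {bar=-7, baz=15, foo=34}

Derivation:
Keep first 8 events (discard last 1):
  after event 1 (t=9: SET bar = 13): {bar=13}
  after event 2 (t=12: DEL foo): {bar=13}
  after event 3 (t=21: INC baz by 12): {bar=13, baz=12}
  after event 4 (t=22: INC foo by 12): {bar=13, baz=12, foo=12}
  after event 5 (t=30: SET foo = 34): {bar=13, baz=12, foo=34}
  after event 6 (t=32: SET baz = 15): {bar=13, baz=15, foo=34}
  after event 7 (t=38: INC bar by 1): {bar=14, baz=15, foo=34}
  after event 8 (t=42: SET bar = -7): {bar=-7, baz=15, foo=34}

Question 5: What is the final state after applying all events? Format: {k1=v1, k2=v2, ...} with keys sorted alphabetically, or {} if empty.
  after event 1 (t=9: SET bar = 13): {bar=13}
  after event 2 (t=12: DEL foo): {bar=13}
  after event 3 (t=21: INC baz by 12): {bar=13, baz=12}
  after event 4 (t=22: INC foo by 12): {bar=13, baz=12, foo=12}
  after event 5 (t=30: SET foo = 34): {bar=13, baz=12, foo=34}
  after event 6 (t=32: SET baz = 15): {bar=13, baz=15, foo=34}
  after event 7 (t=38: INC bar by 1): {bar=14, baz=15, foo=34}
  after event 8 (t=42: SET bar = -7): {bar=-7, baz=15, foo=34}
  after event 9 (t=50: SET foo = 28): {bar=-7, baz=15, foo=28}

Answer: {bar=-7, baz=15, foo=28}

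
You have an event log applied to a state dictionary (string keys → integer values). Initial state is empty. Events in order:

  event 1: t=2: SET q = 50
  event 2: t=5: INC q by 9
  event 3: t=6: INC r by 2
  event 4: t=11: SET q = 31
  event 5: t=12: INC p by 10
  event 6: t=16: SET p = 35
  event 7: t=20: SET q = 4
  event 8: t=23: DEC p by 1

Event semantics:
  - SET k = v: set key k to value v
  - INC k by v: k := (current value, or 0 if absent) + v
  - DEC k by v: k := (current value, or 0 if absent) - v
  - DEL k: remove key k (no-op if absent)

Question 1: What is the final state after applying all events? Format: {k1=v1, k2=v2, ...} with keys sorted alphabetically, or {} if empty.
  after event 1 (t=2: SET q = 50): {q=50}
  after event 2 (t=5: INC q by 9): {q=59}
  after event 3 (t=6: INC r by 2): {q=59, r=2}
  after event 4 (t=11: SET q = 31): {q=31, r=2}
  after event 5 (t=12: INC p by 10): {p=10, q=31, r=2}
  after event 6 (t=16: SET p = 35): {p=35, q=31, r=2}
  after event 7 (t=20: SET q = 4): {p=35, q=4, r=2}
  after event 8 (t=23: DEC p by 1): {p=34, q=4, r=2}

Answer: {p=34, q=4, r=2}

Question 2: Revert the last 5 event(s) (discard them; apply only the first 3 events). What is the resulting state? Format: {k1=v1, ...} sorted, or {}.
Answer: {q=59, r=2}

Derivation:
Keep first 3 events (discard last 5):
  after event 1 (t=2: SET q = 50): {q=50}
  after event 2 (t=5: INC q by 9): {q=59}
  after event 3 (t=6: INC r by 2): {q=59, r=2}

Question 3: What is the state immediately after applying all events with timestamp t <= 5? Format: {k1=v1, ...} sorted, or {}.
Apply events with t <= 5 (2 events):
  after event 1 (t=2: SET q = 50): {q=50}
  after event 2 (t=5: INC q by 9): {q=59}

Answer: {q=59}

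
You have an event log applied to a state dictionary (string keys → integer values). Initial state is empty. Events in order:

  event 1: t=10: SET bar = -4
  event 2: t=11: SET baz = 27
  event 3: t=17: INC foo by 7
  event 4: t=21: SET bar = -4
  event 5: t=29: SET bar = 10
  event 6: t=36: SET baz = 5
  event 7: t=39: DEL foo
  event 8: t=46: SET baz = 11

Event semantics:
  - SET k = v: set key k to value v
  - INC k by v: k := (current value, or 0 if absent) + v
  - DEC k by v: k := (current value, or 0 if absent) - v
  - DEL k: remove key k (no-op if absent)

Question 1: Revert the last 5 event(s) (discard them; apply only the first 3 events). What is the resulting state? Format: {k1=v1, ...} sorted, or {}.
Answer: {bar=-4, baz=27, foo=7}

Derivation:
Keep first 3 events (discard last 5):
  after event 1 (t=10: SET bar = -4): {bar=-4}
  after event 2 (t=11: SET baz = 27): {bar=-4, baz=27}
  after event 3 (t=17: INC foo by 7): {bar=-4, baz=27, foo=7}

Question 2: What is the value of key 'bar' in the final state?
Answer: 10

Derivation:
Track key 'bar' through all 8 events:
  event 1 (t=10: SET bar = -4): bar (absent) -> -4
  event 2 (t=11: SET baz = 27): bar unchanged
  event 3 (t=17: INC foo by 7): bar unchanged
  event 4 (t=21: SET bar = -4): bar -4 -> -4
  event 5 (t=29: SET bar = 10): bar -4 -> 10
  event 6 (t=36: SET baz = 5): bar unchanged
  event 7 (t=39: DEL foo): bar unchanged
  event 8 (t=46: SET baz = 11): bar unchanged
Final: bar = 10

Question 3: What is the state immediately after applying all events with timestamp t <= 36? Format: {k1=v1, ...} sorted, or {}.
Apply events with t <= 36 (6 events):
  after event 1 (t=10: SET bar = -4): {bar=-4}
  after event 2 (t=11: SET baz = 27): {bar=-4, baz=27}
  after event 3 (t=17: INC foo by 7): {bar=-4, baz=27, foo=7}
  after event 4 (t=21: SET bar = -4): {bar=-4, baz=27, foo=7}
  after event 5 (t=29: SET bar = 10): {bar=10, baz=27, foo=7}
  after event 6 (t=36: SET baz = 5): {bar=10, baz=5, foo=7}

Answer: {bar=10, baz=5, foo=7}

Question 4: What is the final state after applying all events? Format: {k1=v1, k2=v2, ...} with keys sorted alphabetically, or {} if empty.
  after event 1 (t=10: SET bar = -4): {bar=-4}
  after event 2 (t=11: SET baz = 27): {bar=-4, baz=27}
  after event 3 (t=17: INC foo by 7): {bar=-4, baz=27, foo=7}
  after event 4 (t=21: SET bar = -4): {bar=-4, baz=27, foo=7}
  after event 5 (t=29: SET bar = 10): {bar=10, baz=27, foo=7}
  after event 6 (t=36: SET baz = 5): {bar=10, baz=5, foo=7}
  after event 7 (t=39: DEL foo): {bar=10, baz=5}
  after event 8 (t=46: SET baz = 11): {bar=10, baz=11}

Answer: {bar=10, baz=11}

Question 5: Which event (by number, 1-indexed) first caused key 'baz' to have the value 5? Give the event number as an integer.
Answer: 6

Derivation:
Looking for first event where baz becomes 5:
  event 2: baz = 27
  event 3: baz = 27
  event 4: baz = 27
  event 5: baz = 27
  event 6: baz 27 -> 5  <-- first match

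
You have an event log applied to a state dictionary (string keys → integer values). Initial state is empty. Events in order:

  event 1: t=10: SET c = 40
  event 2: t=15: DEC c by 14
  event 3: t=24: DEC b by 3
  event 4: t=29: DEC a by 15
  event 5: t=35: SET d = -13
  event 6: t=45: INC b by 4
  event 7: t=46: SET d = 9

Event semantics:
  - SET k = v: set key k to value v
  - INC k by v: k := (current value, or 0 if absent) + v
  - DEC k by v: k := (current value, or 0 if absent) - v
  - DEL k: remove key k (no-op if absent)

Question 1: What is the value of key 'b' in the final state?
Answer: 1

Derivation:
Track key 'b' through all 7 events:
  event 1 (t=10: SET c = 40): b unchanged
  event 2 (t=15: DEC c by 14): b unchanged
  event 3 (t=24: DEC b by 3): b (absent) -> -3
  event 4 (t=29: DEC a by 15): b unchanged
  event 5 (t=35: SET d = -13): b unchanged
  event 6 (t=45: INC b by 4): b -3 -> 1
  event 7 (t=46: SET d = 9): b unchanged
Final: b = 1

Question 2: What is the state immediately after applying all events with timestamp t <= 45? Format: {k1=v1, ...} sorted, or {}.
Answer: {a=-15, b=1, c=26, d=-13}

Derivation:
Apply events with t <= 45 (6 events):
  after event 1 (t=10: SET c = 40): {c=40}
  after event 2 (t=15: DEC c by 14): {c=26}
  after event 3 (t=24: DEC b by 3): {b=-3, c=26}
  after event 4 (t=29: DEC a by 15): {a=-15, b=-3, c=26}
  after event 5 (t=35: SET d = -13): {a=-15, b=-3, c=26, d=-13}
  after event 6 (t=45: INC b by 4): {a=-15, b=1, c=26, d=-13}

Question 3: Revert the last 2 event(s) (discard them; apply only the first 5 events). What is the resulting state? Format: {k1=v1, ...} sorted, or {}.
Answer: {a=-15, b=-3, c=26, d=-13}

Derivation:
Keep first 5 events (discard last 2):
  after event 1 (t=10: SET c = 40): {c=40}
  after event 2 (t=15: DEC c by 14): {c=26}
  after event 3 (t=24: DEC b by 3): {b=-3, c=26}
  after event 4 (t=29: DEC a by 15): {a=-15, b=-3, c=26}
  after event 5 (t=35: SET d = -13): {a=-15, b=-3, c=26, d=-13}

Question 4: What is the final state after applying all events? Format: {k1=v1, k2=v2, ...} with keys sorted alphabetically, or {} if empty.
Answer: {a=-15, b=1, c=26, d=9}

Derivation:
  after event 1 (t=10: SET c = 40): {c=40}
  after event 2 (t=15: DEC c by 14): {c=26}
  after event 3 (t=24: DEC b by 3): {b=-3, c=26}
  after event 4 (t=29: DEC a by 15): {a=-15, b=-3, c=26}
  after event 5 (t=35: SET d = -13): {a=-15, b=-3, c=26, d=-13}
  after event 6 (t=45: INC b by 4): {a=-15, b=1, c=26, d=-13}
  after event 7 (t=46: SET d = 9): {a=-15, b=1, c=26, d=9}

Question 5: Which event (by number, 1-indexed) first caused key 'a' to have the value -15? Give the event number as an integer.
Looking for first event where a becomes -15:
  event 4: a (absent) -> -15  <-- first match

Answer: 4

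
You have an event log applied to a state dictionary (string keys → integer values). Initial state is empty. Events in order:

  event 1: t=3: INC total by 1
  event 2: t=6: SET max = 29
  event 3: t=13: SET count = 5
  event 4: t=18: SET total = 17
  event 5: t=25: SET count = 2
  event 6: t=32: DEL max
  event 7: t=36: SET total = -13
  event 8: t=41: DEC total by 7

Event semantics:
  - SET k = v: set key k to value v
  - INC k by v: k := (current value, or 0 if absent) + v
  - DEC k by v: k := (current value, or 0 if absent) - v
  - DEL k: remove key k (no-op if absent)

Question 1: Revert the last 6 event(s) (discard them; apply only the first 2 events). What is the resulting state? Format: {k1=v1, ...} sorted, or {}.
Keep first 2 events (discard last 6):
  after event 1 (t=3: INC total by 1): {total=1}
  after event 2 (t=6: SET max = 29): {max=29, total=1}

Answer: {max=29, total=1}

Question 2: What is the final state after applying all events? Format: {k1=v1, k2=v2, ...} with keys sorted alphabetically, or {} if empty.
  after event 1 (t=3: INC total by 1): {total=1}
  after event 2 (t=6: SET max = 29): {max=29, total=1}
  after event 3 (t=13: SET count = 5): {count=5, max=29, total=1}
  after event 4 (t=18: SET total = 17): {count=5, max=29, total=17}
  after event 5 (t=25: SET count = 2): {count=2, max=29, total=17}
  after event 6 (t=32: DEL max): {count=2, total=17}
  after event 7 (t=36: SET total = -13): {count=2, total=-13}
  after event 8 (t=41: DEC total by 7): {count=2, total=-20}

Answer: {count=2, total=-20}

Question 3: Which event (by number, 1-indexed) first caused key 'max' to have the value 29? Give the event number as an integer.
Looking for first event where max becomes 29:
  event 2: max (absent) -> 29  <-- first match

Answer: 2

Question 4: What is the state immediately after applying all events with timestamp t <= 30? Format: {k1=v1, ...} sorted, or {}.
Answer: {count=2, max=29, total=17}

Derivation:
Apply events with t <= 30 (5 events):
  after event 1 (t=3: INC total by 1): {total=1}
  after event 2 (t=6: SET max = 29): {max=29, total=1}
  after event 3 (t=13: SET count = 5): {count=5, max=29, total=1}
  after event 4 (t=18: SET total = 17): {count=5, max=29, total=17}
  after event 5 (t=25: SET count = 2): {count=2, max=29, total=17}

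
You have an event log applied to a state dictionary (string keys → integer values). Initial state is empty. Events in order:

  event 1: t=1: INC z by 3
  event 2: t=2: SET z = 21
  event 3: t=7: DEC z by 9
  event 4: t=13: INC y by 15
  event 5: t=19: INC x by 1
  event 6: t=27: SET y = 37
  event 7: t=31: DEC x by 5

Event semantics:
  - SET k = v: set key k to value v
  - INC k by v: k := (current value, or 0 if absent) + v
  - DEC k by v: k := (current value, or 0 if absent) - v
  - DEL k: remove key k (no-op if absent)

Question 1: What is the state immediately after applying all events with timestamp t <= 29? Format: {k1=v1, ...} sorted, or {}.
Apply events with t <= 29 (6 events):
  after event 1 (t=1: INC z by 3): {z=3}
  after event 2 (t=2: SET z = 21): {z=21}
  after event 3 (t=7: DEC z by 9): {z=12}
  after event 4 (t=13: INC y by 15): {y=15, z=12}
  after event 5 (t=19: INC x by 1): {x=1, y=15, z=12}
  after event 6 (t=27: SET y = 37): {x=1, y=37, z=12}

Answer: {x=1, y=37, z=12}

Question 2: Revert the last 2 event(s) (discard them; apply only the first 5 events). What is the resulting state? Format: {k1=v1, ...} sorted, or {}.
Keep first 5 events (discard last 2):
  after event 1 (t=1: INC z by 3): {z=3}
  after event 2 (t=2: SET z = 21): {z=21}
  after event 3 (t=7: DEC z by 9): {z=12}
  after event 4 (t=13: INC y by 15): {y=15, z=12}
  after event 5 (t=19: INC x by 1): {x=1, y=15, z=12}

Answer: {x=1, y=15, z=12}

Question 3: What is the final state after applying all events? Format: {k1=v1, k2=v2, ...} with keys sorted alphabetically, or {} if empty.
  after event 1 (t=1: INC z by 3): {z=3}
  after event 2 (t=2: SET z = 21): {z=21}
  after event 3 (t=7: DEC z by 9): {z=12}
  after event 4 (t=13: INC y by 15): {y=15, z=12}
  after event 5 (t=19: INC x by 1): {x=1, y=15, z=12}
  after event 6 (t=27: SET y = 37): {x=1, y=37, z=12}
  after event 7 (t=31: DEC x by 5): {x=-4, y=37, z=12}

Answer: {x=-4, y=37, z=12}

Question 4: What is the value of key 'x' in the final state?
Answer: -4

Derivation:
Track key 'x' through all 7 events:
  event 1 (t=1: INC z by 3): x unchanged
  event 2 (t=2: SET z = 21): x unchanged
  event 3 (t=7: DEC z by 9): x unchanged
  event 4 (t=13: INC y by 15): x unchanged
  event 5 (t=19: INC x by 1): x (absent) -> 1
  event 6 (t=27: SET y = 37): x unchanged
  event 7 (t=31: DEC x by 5): x 1 -> -4
Final: x = -4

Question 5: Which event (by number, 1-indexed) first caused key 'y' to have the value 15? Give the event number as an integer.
Looking for first event where y becomes 15:
  event 4: y (absent) -> 15  <-- first match

Answer: 4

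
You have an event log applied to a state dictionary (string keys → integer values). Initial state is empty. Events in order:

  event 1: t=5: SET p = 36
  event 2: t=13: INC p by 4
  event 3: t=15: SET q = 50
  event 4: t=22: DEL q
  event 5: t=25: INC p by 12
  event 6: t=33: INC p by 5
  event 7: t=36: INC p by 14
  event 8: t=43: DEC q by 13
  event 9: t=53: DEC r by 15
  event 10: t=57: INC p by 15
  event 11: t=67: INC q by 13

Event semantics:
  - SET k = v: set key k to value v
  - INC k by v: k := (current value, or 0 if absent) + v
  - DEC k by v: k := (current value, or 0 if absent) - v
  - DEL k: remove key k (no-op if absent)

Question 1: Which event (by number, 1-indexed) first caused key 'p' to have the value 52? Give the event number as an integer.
Answer: 5

Derivation:
Looking for first event where p becomes 52:
  event 1: p = 36
  event 2: p = 40
  event 3: p = 40
  event 4: p = 40
  event 5: p 40 -> 52  <-- first match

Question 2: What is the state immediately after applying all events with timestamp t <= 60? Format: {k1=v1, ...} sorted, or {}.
Answer: {p=86, q=-13, r=-15}

Derivation:
Apply events with t <= 60 (10 events):
  after event 1 (t=5: SET p = 36): {p=36}
  after event 2 (t=13: INC p by 4): {p=40}
  after event 3 (t=15: SET q = 50): {p=40, q=50}
  after event 4 (t=22: DEL q): {p=40}
  after event 5 (t=25: INC p by 12): {p=52}
  after event 6 (t=33: INC p by 5): {p=57}
  after event 7 (t=36: INC p by 14): {p=71}
  after event 8 (t=43: DEC q by 13): {p=71, q=-13}
  after event 9 (t=53: DEC r by 15): {p=71, q=-13, r=-15}
  after event 10 (t=57: INC p by 15): {p=86, q=-13, r=-15}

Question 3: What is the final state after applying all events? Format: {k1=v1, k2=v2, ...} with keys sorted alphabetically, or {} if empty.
Answer: {p=86, q=0, r=-15}

Derivation:
  after event 1 (t=5: SET p = 36): {p=36}
  after event 2 (t=13: INC p by 4): {p=40}
  after event 3 (t=15: SET q = 50): {p=40, q=50}
  after event 4 (t=22: DEL q): {p=40}
  after event 5 (t=25: INC p by 12): {p=52}
  after event 6 (t=33: INC p by 5): {p=57}
  after event 7 (t=36: INC p by 14): {p=71}
  after event 8 (t=43: DEC q by 13): {p=71, q=-13}
  after event 9 (t=53: DEC r by 15): {p=71, q=-13, r=-15}
  after event 10 (t=57: INC p by 15): {p=86, q=-13, r=-15}
  after event 11 (t=67: INC q by 13): {p=86, q=0, r=-15}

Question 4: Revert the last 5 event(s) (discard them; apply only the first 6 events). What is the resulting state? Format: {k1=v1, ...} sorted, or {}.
Answer: {p=57}

Derivation:
Keep first 6 events (discard last 5):
  after event 1 (t=5: SET p = 36): {p=36}
  after event 2 (t=13: INC p by 4): {p=40}
  after event 3 (t=15: SET q = 50): {p=40, q=50}
  after event 4 (t=22: DEL q): {p=40}
  after event 5 (t=25: INC p by 12): {p=52}
  after event 6 (t=33: INC p by 5): {p=57}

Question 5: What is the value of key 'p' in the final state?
Answer: 86

Derivation:
Track key 'p' through all 11 events:
  event 1 (t=5: SET p = 36): p (absent) -> 36
  event 2 (t=13: INC p by 4): p 36 -> 40
  event 3 (t=15: SET q = 50): p unchanged
  event 4 (t=22: DEL q): p unchanged
  event 5 (t=25: INC p by 12): p 40 -> 52
  event 6 (t=33: INC p by 5): p 52 -> 57
  event 7 (t=36: INC p by 14): p 57 -> 71
  event 8 (t=43: DEC q by 13): p unchanged
  event 9 (t=53: DEC r by 15): p unchanged
  event 10 (t=57: INC p by 15): p 71 -> 86
  event 11 (t=67: INC q by 13): p unchanged
Final: p = 86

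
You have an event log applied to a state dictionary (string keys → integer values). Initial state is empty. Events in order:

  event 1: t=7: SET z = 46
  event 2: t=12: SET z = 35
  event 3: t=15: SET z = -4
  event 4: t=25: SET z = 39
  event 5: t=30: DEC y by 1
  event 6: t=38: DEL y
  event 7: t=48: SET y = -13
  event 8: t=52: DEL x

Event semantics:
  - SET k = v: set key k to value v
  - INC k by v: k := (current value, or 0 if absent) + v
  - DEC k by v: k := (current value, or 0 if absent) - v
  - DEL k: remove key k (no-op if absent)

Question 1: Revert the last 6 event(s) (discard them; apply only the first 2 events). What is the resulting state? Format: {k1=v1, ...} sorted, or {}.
Keep first 2 events (discard last 6):
  after event 1 (t=7: SET z = 46): {z=46}
  after event 2 (t=12: SET z = 35): {z=35}

Answer: {z=35}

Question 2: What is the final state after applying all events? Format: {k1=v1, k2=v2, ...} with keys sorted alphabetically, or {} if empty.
  after event 1 (t=7: SET z = 46): {z=46}
  after event 2 (t=12: SET z = 35): {z=35}
  after event 3 (t=15: SET z = -4): {z=-4}
  after event 4 (t=25: SET z = 39): {z=39}
  after event 5 (t=30: DEC y by 1): {y=-1, z=39}
  after event 6 (t=38: DEL y): {z=39}
  after event 7 (t=48: SET y = -13): {y=-13, z=39}
  after event 8 (t=52: DEL x): {y=-13, z=39}

Answer: {y=-13, z=39}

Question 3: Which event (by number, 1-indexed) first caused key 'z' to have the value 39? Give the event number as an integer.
Answer: 4

Derivation:
Looking for first event where z becomes 39:
  event 1: z = 46
  event 2: z = 35
  event 3: z = -4
  event 4: z -4 -> 39  <-- first match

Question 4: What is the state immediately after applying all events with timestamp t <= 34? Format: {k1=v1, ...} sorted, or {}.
Answer: {y=-1, z=39}

Derivation:
Apply events with t <= 34 (5 events):
  after event 1 (t=7: SET z = 46): {z=46}
  after event 2 (t=12: SET z = 35): {z=35}
  after event 3 (t=15: SET z = -4): {z=-4}
  after event 4 (t=25: SET z = 39): {z=39}
  after event 5 (t=30: DEC y by 1): {y=-1, z=39}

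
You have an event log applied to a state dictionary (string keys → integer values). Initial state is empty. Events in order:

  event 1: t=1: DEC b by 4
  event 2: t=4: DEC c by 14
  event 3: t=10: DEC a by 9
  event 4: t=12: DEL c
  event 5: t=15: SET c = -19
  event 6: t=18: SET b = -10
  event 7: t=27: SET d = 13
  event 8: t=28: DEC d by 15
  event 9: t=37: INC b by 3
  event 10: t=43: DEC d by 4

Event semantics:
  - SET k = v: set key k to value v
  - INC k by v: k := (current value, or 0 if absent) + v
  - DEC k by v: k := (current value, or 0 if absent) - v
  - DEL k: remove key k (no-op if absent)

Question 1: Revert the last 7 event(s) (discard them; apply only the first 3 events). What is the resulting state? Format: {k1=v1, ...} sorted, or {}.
Answer: {a=-9, b=-4, c=-14}

Derivation:
Keep first 3 events (discard last 7):
  after event 1 (t=1: DEC b by 4): {b=-4}
  after event 2 (t=4: DEC c by 14): {b=-4, c=-14}
  after event 3 (t=10: DEC a by 9): {a=-9, b=-4, c=-14}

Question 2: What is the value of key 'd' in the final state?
Track key 'd' through all 10 events:
  event 1 (t=1: DEC b by 4): d unchanged
  event 2 (t=4: DEC c by 14): d unchanged
  event 3 (t=10: DEC a by 9): d unchanged
  event 4 (t=12: DEL c): d unchanged
  event 5 (t=15: SET c = -19): d unchanged
  event 6 (t=18: SET b = -10): d unchanged
  event 7 (t=27: SET d = 13): d (absent) -> 13
  event 8 (t=28: DEC d by 15): d 13 -> -2
  event 9 (t=37: INC b by 3): d unchanged
  event 10 (t=43: DEC d by 4): d -2 -> -6
Final: d = -6

Answer: -6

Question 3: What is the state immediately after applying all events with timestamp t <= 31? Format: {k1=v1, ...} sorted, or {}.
Apply events with t <= 31 (8 events):
  after event 1 (t=1: DEC b by 4): {b=-4}
  after event 2 (t=4: DEC c by 14): {b=-4, c=-14}
  after event 3 (t=10: DEC a by 9): {a=-9, b=-4, c=-14}
  after event 4 (t=12: DEL c): {a=-9, b=-4}
  after event 5 (t=15: SET c = -19): {a=-9, b=-4, c=-19}
  after event 6 (t=18: SET b = -10): {a=-9, b=-10, c=-19}
  after event 7 (t=27: SET d = 13): {a=-9, b=-10, c=-19, d=13}
  after event 8 (t=28: DEC d by 15): {a=-9, b=-10, c=-19, d=-2}

Answer: {a=-9, b=-10, c=-19, d=-2}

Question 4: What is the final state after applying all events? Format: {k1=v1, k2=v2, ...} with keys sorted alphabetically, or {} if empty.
  after event 1 (t=1: DEC b by 4): {b=-4}
  after event 2 (t=4: DEC c by 14): {b=-4, c=-14}
  after event 3 (t=10: DEC a by 9): {a=-9, b=-4, c=-14}
  after event 4 (t=12: DEL c): {a=-9, b=-4}
  after event 5 (t=15: SET c = -19): {a=-9, b=-4, c=-19}
  after event 6 (t=18: SET b = -10): {a=-9, b=-10, c=-19}
  after event 7 (t=27: SET d = 13): {a=-9, b=-10, c=-19, d=13}
  after event 8 (t=28: DEC d by 15): {a=-9, b=-10, c=-19, d=-2}
  after event 9 (t=37: INC b by 3): {a=-9, b=-7, c=-19, d=-2}
  after event 10 (t=43: DEC d by 4): {a=-9, b=-7, c=-19, d=-6}

Answer: {a=-9, b=-7, c=-19, d=-6}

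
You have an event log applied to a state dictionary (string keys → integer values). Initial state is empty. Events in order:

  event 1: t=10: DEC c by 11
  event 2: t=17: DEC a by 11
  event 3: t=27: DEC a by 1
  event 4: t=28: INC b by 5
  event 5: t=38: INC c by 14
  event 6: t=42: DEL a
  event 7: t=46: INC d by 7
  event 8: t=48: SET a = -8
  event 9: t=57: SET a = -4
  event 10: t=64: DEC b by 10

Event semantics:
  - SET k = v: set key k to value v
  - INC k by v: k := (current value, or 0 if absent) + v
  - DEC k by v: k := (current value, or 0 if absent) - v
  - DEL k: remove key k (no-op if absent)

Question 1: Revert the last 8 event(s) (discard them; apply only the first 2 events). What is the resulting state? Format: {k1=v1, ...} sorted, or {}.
Answer: {a=-11, c=-11}

Derivation:
Keep first 2 events (discard last 8):
  after event 1 (t=10: DEC c by 11): {c=-11}
  after event 2 (t=17: DEC a by 11): {a=-11, c=-11}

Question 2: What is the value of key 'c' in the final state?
Answer: 3

Derivation:
Track key 'c' through all 10 events:
  event 1 (t=10: DEC c by 11): c (absent) -> -11
  event 2 (t=17: DEC a by 11): c unchanged
  event 3 (t=27: DEC a by 1): c unchanged
  event 4 (t=28: INC b by 5): c unchanged
  event 5 (t=38: INC c by 14): c -11 -> 3
  event 6 (t=42: DEL a): c unchanged
  event 7 (t=46: INC d by 7): c unchanged
  event 8 (t=48: SET a = -8): c unchanged
  event 9 (t=57: SET a = -4): c unchanged
  event 10 (t=64: DEC b by 10): c unchanged
Final: c = 3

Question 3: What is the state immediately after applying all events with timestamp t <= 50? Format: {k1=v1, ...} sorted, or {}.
Apply events with t <= 50 (8 events):
  after event 1 (t=10: DEC c by 11): {c=-11}
  after event 2 (t=17: DEC a by 11): {a=-11, c=-11}
  after event 3 (t=27: DEC a by 1): {a=-12, c=-11}
  after event 4 (t=28: INC b by 5): {a=-12, b=5, c=-11}
  after event 5 (t=38: INC c by 14): {a=-12, b=5, c=3}
  after event 6 (t=42: DEL a): {b=5, c=3}
  after event 7 (t=46: INC d by 7): {b=5, c=3, d=7}
  after event 8 (t=48: SET a = -8): {a=-8, b=5, c=3, d=7}

Answer: {a=-8, b=5, c=3, d=7}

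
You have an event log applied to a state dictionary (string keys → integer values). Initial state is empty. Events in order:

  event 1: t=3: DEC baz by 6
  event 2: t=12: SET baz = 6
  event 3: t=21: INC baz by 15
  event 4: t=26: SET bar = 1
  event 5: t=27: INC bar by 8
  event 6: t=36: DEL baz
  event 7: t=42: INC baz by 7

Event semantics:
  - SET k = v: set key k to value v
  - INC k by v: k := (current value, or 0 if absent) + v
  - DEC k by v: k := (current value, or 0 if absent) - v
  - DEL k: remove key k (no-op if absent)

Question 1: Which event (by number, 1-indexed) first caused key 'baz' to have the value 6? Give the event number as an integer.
Answer: 2

Derivation:
Looking for first event where baz becomes 6:
  event 1: baz = -6
  event 2: baz -6 -> 6  <-- first match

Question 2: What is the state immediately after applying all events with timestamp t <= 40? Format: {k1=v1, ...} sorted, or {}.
Answer: {bar=9}

Derivation:
Apply events with t <= 40 (6 events):
  after event 1 (t=3: DEC baz by 6): {baz=-6}
  after event 2 (t=12: SET baz = 6): {baz=6}
  after event 3 (t=21: INC baz by 15): {baz=21}
  after event 4 (t=26: SET bar = 1): {bar=1, baz=21}
  after event 5 (t=27: INC bar by 8): {bar=9, baz=21}
  after event 6 (t=36: DEL baz): {bar=9}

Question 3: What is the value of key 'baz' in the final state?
Answer: 7

Derivation:
Track key 'baz' through all 7 events:
  event 1 (t=3: DEC baz by 6): baz (absent) -> -6
  event 2 (t=12: SET baz = 6): baz -6 -> 6
  event 3 (t=21: INC baz by 15): baz 6 -> 21
  event 4 (t=26: SET bar = 1): baz unchanged
  event 5 (t=27: INC bar by 8): baz unchanged
  event 6 (t=36: DEL baz): baz 21 -> (absent)
  event 7 (t=42: INC baz by 7): baz (absent) -> 7
Final: baz = 7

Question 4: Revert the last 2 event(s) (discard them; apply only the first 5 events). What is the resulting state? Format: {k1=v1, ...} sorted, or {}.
Answer: {bar=9, baz=21}

Derivation:
Keep first 5 events (discard last 2):
  after event 1 (t=3: DEC baz by 6): {baz=-6}
  after event 2 (t=12: SET baz = 6): {baz=6}
  after event 3 (t=21: INC baz by 15): {baz=21}
  after event 4 (t=26: SET bar = 1): {bar=1, baz=21}
  after event 5 (t=27: INC bar by 8): {bar=9, baz=21}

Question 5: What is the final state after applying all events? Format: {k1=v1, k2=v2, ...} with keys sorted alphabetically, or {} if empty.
  after event 1 (t=3: DEC baz by 6): {baz=-6}
  after event 2 (t=12: SET baz = 6): {baz=6}
  after event 3 (t=21: INC baz by 15): {baz=21}
  after event 4 (t=26: SET bar = 1): {bar=1, baz=21}
  after event 5 (t=27: INC bar by 8): {bar=9, baz=21}
  after event 6 (t=36: DEL baz): {bar=9}
  after event 7 (t=42: INC baz by 7): {bar=9, baz=7}

Answer: {bar=9, baz=7}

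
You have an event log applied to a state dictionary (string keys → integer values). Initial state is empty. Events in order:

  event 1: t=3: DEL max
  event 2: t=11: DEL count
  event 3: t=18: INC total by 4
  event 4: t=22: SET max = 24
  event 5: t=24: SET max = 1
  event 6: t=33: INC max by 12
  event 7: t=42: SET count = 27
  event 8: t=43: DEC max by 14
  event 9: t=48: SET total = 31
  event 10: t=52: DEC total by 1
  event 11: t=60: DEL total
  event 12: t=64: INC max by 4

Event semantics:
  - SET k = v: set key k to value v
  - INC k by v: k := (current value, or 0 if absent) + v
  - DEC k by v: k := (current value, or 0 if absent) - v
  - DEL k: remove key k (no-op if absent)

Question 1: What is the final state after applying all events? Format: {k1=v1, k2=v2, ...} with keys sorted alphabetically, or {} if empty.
Answer: {count=27, max=3}

Derivation:
  after event 1 (t=3: DEL max): {}
  after event 2 (t=11: DEL count): {}
  after event 3 (t=18: INC total by 4): {total=4}
  after event 4 (t=22: SET max = 24): {max=24, total=4}
  after event 5 (t=24: SET max = 1): {max=1, total=4}
  after event 6 (t=33: INC max by 12): {max=13, total=4}
  after event 7 (t=42: SET count = 27): {count=27, max=13, total=4}
  after event 8 (t=43: DEC max by 14): {count=27, max=-1, total=4}
  after event 9 (t=48: SET total = 31): {count=27, max=-1, total=31}
  after event 10 (t=52: DEC total by 1): {count=27, max=-1, total=30}
  after event 11 (t=60: DEL total): {count=27, max=-1}
  after event 12 (t=64: INC max by 4): {count=27, max=3}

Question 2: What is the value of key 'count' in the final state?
Answer: 27

Derivation:
Track key 'count' through all 12 events:
  event 1 (t=3: DEL max): count unchanged
  event 2 (t=11: DEL count): count (absent) -> (absent)
  event 3 (t=18: INC total by 4): count unchanged
  event 4 (t=22: SET max = 24): count unchanged
  event 5 (t=24: SET max = 1): count unchanged
  event 6 (t=33: INC max by 12): count unchanged
  event 7 (t=42: SET count = 27): count (absent) -> 27
  event 8 (t=43: DEC max by 14): count unchanged
  event 9 (t=48: SET total = 31): count unchanged
  event 10 (t=52: DEC total by 1): count unchanged
  event 11 (t=60: DEL total): count unchanged
  event 12 (t=64: INC max by 4): count unchanged
Final: count = 27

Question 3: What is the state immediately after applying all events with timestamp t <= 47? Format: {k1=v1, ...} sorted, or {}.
Apply events with t <= 47 (8 events):
  after event 1 (t=3: DEL max): {}
  after event 2 (t=11: DEL count): {}
  after event 3 (t=18: INC total by 4): {total=4}
  after event 4 (t=22: SET max = 24): {max=24, total=4}
  after event 5 (t=24: SET max = 1): {max=1, total=4}
  after event 6 (t=33: INC max by 12): {max=13, total=4}
  after event 7 (t=42: SET count = 27): {count=27, max=13, total=4}
  after event 8 (t=43: DEC max by 14): {count=27, max=-1, total=4}

Answer: {count=27, max=-1, total=4}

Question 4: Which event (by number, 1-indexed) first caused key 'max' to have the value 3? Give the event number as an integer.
Answer: 12

Derivation:
Looking for first event where max becomes 3:
  event 4: max = 24
  event 5: max = 1
  event 6: max = 13
  event 7: max = 13
  event 8: max = -1
  event 9: max = -1
  event 10: max = -1
  event 11: max = -1
  event 12: max -1 -> 3  <-- first match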